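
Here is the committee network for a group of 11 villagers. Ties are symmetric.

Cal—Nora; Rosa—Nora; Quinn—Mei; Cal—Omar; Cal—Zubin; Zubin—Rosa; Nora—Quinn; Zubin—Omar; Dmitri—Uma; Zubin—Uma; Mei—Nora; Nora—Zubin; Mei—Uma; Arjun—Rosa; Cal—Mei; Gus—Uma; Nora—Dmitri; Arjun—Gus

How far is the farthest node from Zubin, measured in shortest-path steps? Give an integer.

Distances from Zubin: Arjun:2, Cal:1, Dmitri:2, Gus:2, Mei:2, Nora:1, Omar:1, Quinn:2, Rosa:1, Uma:1.
The largest is 2 (to Dmitri, Quinn, Mei, Gus, and Arjun), so the eccentricity of Zubin is 2.

2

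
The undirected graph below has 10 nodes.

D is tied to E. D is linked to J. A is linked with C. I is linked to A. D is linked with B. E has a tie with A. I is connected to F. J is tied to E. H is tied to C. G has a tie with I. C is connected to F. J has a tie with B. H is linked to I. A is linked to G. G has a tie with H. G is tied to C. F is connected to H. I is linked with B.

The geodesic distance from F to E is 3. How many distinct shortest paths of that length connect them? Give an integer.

2

The shortest distance is 3. The length-3 paths are: F–C–A–E; F–I–A–E.
That gives 2 distinct shortest paths.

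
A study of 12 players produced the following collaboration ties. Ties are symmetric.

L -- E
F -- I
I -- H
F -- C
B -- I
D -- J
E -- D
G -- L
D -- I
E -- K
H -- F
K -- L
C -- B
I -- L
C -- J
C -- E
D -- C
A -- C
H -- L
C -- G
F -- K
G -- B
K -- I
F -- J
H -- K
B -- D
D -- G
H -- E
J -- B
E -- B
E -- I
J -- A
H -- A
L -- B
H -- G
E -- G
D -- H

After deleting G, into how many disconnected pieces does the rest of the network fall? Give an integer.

1

G's neighbors (B, C, D, E, H, and L) remain reachable from one another through other ties, so the rest of the network stays in one piece.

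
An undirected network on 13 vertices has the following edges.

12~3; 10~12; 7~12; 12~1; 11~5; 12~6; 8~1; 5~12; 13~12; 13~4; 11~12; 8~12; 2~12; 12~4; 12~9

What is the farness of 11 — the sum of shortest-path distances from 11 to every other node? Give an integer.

Distances from 11: 1:2, 2:2, 3:2, 4:2, 5:1, 6:2, 7:2, 8:2, 9:2, 10:2, 12:1, 13:2.
Sum = 2 + 2 + 2 + 2 + 1 + 2 + 2 + 2 + 2 + 2 + 1 + 2 = 22.

22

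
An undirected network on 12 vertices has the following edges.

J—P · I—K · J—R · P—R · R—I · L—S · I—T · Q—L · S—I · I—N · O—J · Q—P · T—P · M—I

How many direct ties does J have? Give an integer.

3

J is directly tied to O, P, and R. That is 3 neighbors, so the degree of J is 3.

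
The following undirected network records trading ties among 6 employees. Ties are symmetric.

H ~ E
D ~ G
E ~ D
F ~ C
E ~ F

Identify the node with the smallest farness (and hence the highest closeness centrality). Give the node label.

Farness (sum of distances to all others) for each node — C:13, D:9, E:7, F:9, G:13, H:11.
The smallest farness is 7, for E, so E has the highest closeness.

E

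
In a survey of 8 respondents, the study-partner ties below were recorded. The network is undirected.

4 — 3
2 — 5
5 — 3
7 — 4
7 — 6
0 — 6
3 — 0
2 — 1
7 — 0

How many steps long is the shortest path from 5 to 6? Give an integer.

3

One shortest route is 5 – 3 – 0 – 6, which uses 3 edges, and at distance 2 from 5 we only reach {0, 1, 4}, which does not include 6. So d(5,6) = 3.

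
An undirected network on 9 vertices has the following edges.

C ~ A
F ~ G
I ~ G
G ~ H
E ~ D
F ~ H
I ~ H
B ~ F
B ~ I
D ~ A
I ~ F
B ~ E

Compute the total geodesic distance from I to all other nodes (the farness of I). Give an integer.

Distances from I: A:4, B:1, C:5, D:3, E:2, F:1, G:1, H:1.
Sum = 4 + 1 + 5 + 3 + 2 + 1 + 1 + 1 = 18.

18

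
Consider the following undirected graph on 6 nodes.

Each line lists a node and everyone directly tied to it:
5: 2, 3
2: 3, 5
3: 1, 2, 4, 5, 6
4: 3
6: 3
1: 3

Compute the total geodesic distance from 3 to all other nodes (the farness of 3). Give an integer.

Distances from 3: 1:1, 2:1, 4:1, 5:1, 6:1.
Sum = 1 + 1 + 1 + 1 + 1 = 5.

5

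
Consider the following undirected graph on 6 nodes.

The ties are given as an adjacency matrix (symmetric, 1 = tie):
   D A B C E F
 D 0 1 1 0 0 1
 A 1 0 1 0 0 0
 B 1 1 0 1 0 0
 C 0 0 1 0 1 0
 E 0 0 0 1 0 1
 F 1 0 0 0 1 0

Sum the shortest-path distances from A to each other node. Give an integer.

9

Distances from A: B:1, C:2, D:1, E:3, F:2.
Sum = 1 + 2 + 1 + 3 + 2 = 9.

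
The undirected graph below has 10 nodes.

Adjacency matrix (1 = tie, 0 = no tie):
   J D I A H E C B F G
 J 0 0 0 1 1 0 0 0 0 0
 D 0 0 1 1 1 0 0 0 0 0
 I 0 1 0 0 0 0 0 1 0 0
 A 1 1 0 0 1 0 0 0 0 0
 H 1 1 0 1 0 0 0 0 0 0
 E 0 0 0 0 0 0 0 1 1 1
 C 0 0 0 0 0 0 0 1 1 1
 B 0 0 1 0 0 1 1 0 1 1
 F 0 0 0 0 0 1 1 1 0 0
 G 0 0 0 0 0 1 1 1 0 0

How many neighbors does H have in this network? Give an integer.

3

H is directly tied to A, D, and J. That is 3 neighbors, so the degree of H is 3.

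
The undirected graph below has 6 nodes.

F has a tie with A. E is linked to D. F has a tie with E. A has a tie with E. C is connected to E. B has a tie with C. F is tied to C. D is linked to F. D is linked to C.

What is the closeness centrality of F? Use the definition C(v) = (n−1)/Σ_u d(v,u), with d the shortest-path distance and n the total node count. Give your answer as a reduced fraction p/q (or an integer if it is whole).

5/6

Distances from F: A:1, B:2, C:1, D:1, E:1. Sum = 6.
n = 6, so closeness = 5/6.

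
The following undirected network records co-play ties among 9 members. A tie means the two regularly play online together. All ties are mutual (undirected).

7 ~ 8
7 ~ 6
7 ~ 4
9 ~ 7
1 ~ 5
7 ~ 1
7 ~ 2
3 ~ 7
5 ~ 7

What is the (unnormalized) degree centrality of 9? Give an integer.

9 is directly tied to 7. That is 1 neighbor, so the degree of 9 is 1.

1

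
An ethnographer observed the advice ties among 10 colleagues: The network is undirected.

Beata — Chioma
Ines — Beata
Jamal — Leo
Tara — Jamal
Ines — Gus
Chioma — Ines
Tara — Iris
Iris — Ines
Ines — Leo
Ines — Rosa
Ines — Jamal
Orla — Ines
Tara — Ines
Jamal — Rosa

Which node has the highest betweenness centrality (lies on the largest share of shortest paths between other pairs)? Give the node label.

Ines

Unnormalized betweenness of each node: Beata:0, Chioma:0, Gus:0, Ines:29, Iris:0, Jamal:3/2, Leo:0, Orla:0, Rosa:0, Tara:1/2.
Ines has the largest value, 29, making it the main broker — the node through which the most shortest paths run.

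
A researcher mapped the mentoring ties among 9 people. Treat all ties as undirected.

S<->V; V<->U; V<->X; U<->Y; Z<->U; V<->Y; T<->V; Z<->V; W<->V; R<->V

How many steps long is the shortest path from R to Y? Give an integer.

2

One shortest route is R – V – Y, which uses 2 edges, and R and Y are not directly tied, so nothing shorter exists. So d(R,Y) = 2.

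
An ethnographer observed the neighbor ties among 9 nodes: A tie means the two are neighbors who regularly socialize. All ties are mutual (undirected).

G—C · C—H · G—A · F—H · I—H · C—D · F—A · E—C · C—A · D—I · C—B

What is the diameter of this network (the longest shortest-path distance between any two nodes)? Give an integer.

3

Eccentricity of each node (its greatest distance to any other): A:3, B:3, C:2, D:3, E:3, F:3, G:3, H:2, I:3.
The maximum eccentricity is 3, realized for instance by the pair A–I via A – C – D – I. So the diameter is 3.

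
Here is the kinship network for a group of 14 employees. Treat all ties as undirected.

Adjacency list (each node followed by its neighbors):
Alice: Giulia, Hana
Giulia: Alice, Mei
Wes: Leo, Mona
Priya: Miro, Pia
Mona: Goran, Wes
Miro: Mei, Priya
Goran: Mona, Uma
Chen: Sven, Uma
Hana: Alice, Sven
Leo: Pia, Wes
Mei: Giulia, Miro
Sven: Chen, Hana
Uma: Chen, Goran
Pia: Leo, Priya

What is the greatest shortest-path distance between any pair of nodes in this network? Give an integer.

Eccentricity of each node (its greatest distance to any other): Alice:7, Chen:7, Giulia:7, Goran:7, Hana:7, Leo:7, Mei:7, Miro:7, Mona:7, Pia:7, Priya:7, Sven:7, Uma:7, Wes:7.
The maximum eccentricity is 7, realized for instance by the pair Priya–Chen via Priya – Pia – Leo – Wes – Mona – Goran – Uma – Chen. So the diameter is 7.

7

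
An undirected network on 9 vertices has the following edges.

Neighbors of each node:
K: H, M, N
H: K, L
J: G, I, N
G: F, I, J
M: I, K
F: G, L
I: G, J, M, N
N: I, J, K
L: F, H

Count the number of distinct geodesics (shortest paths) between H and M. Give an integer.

The shortest distance is 2, and the only length-2 path is H–K–M. So there is exactly 1 shortest path.

1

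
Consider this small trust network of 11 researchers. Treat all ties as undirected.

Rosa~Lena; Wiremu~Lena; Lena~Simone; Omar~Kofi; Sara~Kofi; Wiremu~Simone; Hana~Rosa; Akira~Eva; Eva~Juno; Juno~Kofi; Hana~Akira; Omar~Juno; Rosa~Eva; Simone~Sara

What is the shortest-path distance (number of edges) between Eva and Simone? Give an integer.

3

One shortest route is Eva – Rosa – Lena – Simone, which uses 3 edges, and at distance 2 from Eva we only reach {Hana, Kofi, Lena, Omar}, which does not include Simone. So d(Eva,Simone) = 3.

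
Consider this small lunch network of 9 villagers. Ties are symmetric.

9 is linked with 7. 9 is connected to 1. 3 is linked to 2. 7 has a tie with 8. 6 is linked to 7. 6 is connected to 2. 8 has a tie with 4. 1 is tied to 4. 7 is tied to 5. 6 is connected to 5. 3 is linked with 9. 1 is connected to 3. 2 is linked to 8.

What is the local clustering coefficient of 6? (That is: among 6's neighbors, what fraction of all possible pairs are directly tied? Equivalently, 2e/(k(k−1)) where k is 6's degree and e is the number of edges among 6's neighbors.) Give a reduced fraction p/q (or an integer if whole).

1/3

6's neighbors: 2, 5, and 7 (k = 3).
Possible neighbor pairs: C(3,2) = 3. Edges among them: 5–7 → e = 1.
Clustering(6) = 1/3.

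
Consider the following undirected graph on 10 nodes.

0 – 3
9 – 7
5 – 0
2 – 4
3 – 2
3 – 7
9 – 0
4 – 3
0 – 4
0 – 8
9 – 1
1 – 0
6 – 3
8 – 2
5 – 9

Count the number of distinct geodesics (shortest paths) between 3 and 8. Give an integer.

2

The shortest distance is 2. The length-2 paths are: 3–2–8; 3–0–8.
That gives 2 distinct shortest paths.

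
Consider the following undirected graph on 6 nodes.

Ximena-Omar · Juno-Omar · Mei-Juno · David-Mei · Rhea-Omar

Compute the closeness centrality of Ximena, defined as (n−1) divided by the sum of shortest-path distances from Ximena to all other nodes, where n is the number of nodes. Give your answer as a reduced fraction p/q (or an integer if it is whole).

5/12

Distances from Ximena: David:4, Juno:2, Mei:3, Omar:1, Rhea:2. Sum = 12.
n = 6, so closeness = 5/12.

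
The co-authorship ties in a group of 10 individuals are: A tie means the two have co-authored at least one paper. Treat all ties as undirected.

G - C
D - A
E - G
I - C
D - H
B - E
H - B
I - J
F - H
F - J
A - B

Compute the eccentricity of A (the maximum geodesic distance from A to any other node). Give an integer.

5

Distances from A: B:1, C:4, D:1, E:2, F:3, G:3, H:2, I:5, J:4.
The largest is 5 (to I), so the eccentricity of A is 5.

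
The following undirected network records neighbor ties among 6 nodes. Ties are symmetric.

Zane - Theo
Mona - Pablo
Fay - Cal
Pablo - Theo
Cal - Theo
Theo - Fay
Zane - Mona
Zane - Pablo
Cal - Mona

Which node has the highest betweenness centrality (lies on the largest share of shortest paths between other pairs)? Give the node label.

Theo

Unnormalized betweenness of each node: Cal:4/3, Fay:0, Mona:1, Pablo:1/3, Theo:3, Zane:1/3.
Theo has the largest value, 3, making it the main broker — the node through which the most shortest paths run.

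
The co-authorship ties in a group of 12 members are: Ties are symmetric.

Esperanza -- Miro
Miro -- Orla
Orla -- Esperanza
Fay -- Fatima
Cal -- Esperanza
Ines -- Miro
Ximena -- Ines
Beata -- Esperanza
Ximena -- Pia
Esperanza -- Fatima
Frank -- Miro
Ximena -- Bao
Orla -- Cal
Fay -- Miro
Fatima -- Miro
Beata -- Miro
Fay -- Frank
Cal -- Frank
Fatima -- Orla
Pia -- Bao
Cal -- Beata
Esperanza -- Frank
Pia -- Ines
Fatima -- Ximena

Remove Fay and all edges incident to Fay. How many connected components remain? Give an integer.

Fay's neighbors (Fatima, Frank, and Miro) remain reachable from one another through other ties, so the rest of the network stays in one piece.

1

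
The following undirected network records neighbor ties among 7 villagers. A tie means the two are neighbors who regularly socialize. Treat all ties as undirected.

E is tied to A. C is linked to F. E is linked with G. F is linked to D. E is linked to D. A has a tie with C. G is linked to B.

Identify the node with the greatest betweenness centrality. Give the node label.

Unnormalized betweenness of each node: A:3, B:0, C:1, D:3, E:9, F:1, G:5.
E has the largest value, 9, making it the main broker — the node through which the most shortest paths run.

E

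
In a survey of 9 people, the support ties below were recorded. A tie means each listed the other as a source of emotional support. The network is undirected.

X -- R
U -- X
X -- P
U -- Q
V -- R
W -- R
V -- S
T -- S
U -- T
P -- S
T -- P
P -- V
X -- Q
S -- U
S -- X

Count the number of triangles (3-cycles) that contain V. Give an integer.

1

V's neighbors: P, R, and S.
Neighbor pairs that are themselves tied: V–P–S. Each forms one triangle with V, for 1 in total.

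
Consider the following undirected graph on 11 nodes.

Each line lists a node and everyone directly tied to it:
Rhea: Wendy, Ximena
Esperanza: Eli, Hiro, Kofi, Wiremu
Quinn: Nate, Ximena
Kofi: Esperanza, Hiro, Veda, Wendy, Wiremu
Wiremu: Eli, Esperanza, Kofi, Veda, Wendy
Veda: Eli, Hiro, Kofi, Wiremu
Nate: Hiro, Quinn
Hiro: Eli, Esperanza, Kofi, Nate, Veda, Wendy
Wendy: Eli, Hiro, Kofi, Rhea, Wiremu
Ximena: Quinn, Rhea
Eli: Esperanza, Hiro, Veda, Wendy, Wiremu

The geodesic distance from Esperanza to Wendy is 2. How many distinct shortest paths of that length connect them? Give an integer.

4

The shortest distance is 2. The length-2 paths are: Esperanza–Wiremu–Wendy; Esperanza–Eli–Wendy; Esperanza–Kofi–Wendy; Esperanza–Hiro–Wendy.
That gives 4 distinct shortest paths.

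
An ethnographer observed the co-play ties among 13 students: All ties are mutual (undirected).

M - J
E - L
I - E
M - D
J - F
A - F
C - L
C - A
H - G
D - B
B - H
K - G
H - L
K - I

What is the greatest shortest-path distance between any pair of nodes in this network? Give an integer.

Eccentricity of each node (its greatest distance to any other): A:5, B:4, C:4, D:5, E:5, F:6, G:5, H:4, I:6, J:6, K:6, L:4, M:6.
The maximum eccentricity is 6, realized for instance by the pair J–K via J – M – D – B – H – G – K. So the diameter is 6.

6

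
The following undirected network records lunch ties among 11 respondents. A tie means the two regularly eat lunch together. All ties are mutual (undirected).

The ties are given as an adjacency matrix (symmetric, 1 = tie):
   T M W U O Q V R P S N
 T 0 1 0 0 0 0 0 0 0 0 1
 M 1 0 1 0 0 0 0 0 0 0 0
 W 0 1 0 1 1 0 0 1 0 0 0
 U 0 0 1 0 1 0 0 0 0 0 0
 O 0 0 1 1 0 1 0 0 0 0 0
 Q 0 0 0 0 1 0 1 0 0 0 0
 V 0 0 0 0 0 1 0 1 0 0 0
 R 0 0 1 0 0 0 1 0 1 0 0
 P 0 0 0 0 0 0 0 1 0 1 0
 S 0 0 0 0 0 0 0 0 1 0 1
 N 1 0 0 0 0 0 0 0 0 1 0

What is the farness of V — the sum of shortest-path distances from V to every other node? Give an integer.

Distances from V: M:3, N:4, O:2, P:2, Q:1, R:1, S:3, T:4, U:3, W:2.
Sum = 3 + 4 + 2 + 2 + 1 + 1 + 3 + 4 + 3 + 2 = 25.

25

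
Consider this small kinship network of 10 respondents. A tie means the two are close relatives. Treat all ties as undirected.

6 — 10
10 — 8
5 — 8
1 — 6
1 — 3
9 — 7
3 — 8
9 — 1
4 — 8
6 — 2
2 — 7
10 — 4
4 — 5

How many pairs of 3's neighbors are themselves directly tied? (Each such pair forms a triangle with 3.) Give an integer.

3's neighbors are 1 and 8, but none of them are tied to each other, so no triangle contains 3.

0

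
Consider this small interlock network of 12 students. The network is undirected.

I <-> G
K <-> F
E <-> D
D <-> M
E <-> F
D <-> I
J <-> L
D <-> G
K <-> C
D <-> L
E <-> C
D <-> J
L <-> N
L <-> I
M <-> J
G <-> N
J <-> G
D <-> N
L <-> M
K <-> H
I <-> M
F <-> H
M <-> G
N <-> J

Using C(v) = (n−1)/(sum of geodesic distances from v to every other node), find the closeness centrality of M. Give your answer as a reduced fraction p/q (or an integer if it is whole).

Distances from M: C:3, D:1, E:2, F:3, G:1, H:4, I:1, J:1, K:4, L:1, N:2. Sum = 23.
n = 12, so closeness = 11/23.

11/23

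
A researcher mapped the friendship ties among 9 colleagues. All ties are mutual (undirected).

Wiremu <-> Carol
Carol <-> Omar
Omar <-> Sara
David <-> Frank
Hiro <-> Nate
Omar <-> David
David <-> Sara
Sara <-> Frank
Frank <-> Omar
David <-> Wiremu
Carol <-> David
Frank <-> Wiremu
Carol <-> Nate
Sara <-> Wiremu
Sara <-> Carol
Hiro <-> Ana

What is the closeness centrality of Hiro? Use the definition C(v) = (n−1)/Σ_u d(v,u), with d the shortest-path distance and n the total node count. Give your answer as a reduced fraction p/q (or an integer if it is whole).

2/5

Distances from Hiro: Ana:1, Carol:2, David:3, Frank:4, Nate:1, Omar:3, Sara:3, Wiremu:3. Sum = 20.
n = 9, so closeness = 8/20 = 2/5.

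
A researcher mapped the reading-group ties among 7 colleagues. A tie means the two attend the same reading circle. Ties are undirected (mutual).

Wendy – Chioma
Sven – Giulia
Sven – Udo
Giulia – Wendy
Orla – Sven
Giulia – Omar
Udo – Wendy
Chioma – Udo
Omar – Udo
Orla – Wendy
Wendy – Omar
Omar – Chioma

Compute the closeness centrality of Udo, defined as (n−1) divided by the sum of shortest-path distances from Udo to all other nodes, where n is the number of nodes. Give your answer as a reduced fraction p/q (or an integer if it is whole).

Distances from Udo: Chioma:1, Giulia:2, Omar:1, Orla:2, Sven:1, Wendy:1. Sum = 8.
n = 7, so closeness = 6/8 = 3/4.

3/4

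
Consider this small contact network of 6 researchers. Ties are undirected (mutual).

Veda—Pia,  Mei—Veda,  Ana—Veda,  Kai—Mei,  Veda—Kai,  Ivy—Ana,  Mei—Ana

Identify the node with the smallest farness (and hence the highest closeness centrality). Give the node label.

Farness (sum of distances to all others) for each node — Ana:7, Ivy:11, Kai:9, Mei:7, Pia:10, Veda:6.
The smallest farness is 6, for Veda, so Veda has the highest closeness.

Veda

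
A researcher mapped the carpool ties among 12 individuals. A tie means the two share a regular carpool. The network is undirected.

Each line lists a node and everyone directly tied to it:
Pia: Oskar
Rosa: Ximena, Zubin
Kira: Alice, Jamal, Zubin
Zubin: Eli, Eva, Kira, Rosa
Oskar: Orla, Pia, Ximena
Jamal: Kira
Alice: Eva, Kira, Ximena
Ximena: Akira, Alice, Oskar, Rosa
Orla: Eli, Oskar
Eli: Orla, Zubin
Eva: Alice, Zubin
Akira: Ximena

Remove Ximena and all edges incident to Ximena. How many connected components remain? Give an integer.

Without Ximena, the remaining ties split the others into: {Alice, Eli, Eva, Jamal, Kira, Orla, Oskar, Pia, Rosa, Zubin}; {Akira}.
That's 2 separate components.

2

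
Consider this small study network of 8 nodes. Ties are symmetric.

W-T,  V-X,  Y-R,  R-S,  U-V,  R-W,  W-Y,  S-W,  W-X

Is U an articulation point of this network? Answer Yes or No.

Even without U, every remaining node can still reach every other (the residual graph is connected), so U is not a cut vertex.

No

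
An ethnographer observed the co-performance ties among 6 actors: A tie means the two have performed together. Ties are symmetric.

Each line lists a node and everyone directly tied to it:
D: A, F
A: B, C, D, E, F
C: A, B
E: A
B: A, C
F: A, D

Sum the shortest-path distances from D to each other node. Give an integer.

8

Distances from D: A:1, B:2, C:2, E:2, F:1.
Sum = 1 + 2 + 2 + 2 + 1 = 8.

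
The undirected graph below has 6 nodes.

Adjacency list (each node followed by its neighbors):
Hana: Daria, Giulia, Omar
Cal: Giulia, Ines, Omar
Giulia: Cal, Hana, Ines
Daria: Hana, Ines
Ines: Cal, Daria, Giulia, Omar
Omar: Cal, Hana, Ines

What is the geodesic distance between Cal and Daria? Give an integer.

One shortest route is Cal – Ines – Daria, which uses 2 edges, and Cal and Daria are not directly tied, so nothing shorter exists. So d(Cal,Daria) = 2.

2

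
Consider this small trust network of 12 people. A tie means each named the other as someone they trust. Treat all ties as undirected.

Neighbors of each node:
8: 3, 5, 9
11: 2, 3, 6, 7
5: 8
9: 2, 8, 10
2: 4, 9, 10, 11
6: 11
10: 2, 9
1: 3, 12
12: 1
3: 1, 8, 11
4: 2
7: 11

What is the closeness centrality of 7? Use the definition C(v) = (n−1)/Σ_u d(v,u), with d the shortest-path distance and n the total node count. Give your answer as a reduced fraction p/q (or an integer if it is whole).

Distances from 7: 1:3, 2:2, 3:2, 4:3, 5:4, 6:2, 8:3, 9:3, 10:3, 11:1, 12:4. Sum = 30.
n = 12, so closeness = 11/30.

11/30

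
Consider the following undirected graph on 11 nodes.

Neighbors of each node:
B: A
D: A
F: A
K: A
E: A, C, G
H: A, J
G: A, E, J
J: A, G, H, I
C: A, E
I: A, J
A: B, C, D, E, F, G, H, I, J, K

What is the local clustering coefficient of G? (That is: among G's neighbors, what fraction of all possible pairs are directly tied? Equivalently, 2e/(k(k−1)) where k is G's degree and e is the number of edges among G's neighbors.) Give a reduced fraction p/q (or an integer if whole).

2/3

G's neighbors: A, E, and J (k = 3).
Possible neighbor pairs: C(3,2) = 3. Edges among them: A–E, A–J → e = 2.
Clustering(G) = 2/3.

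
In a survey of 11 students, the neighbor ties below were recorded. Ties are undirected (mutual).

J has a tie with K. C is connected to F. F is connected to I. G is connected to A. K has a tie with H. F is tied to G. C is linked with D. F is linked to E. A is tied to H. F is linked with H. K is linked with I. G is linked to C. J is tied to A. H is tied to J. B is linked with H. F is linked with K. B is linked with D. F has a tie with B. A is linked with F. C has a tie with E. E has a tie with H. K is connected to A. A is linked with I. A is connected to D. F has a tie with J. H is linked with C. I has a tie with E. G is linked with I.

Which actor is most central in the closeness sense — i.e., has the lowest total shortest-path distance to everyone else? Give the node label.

Farness (sum of distances to all others) for each node — A:13, B:17, C:15, D:17, E:16, F:11, G:16, H:13, I:15, J:16, K:15.
The smallest farness is 11, for F, so F has the highest closeness.

F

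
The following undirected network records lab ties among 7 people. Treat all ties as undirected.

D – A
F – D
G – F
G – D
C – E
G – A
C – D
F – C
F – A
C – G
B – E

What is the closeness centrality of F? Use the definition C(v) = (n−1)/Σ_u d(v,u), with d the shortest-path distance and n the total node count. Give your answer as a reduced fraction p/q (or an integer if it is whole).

2/3

Distances from F: A:1, B:3, C:1, D:1, E:2, G:1. Sum = 9.
n = 7, so closeness = 6/9 = 2/3.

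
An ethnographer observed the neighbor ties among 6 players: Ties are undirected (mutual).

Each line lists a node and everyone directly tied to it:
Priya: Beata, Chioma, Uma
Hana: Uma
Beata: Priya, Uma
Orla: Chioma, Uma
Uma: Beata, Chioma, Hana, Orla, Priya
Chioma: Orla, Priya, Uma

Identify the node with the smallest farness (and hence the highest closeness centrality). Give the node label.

Farness (sum of distances to all others) for each node — Beata:8, Chioma:7, Hana:9, Orla:8, Priya:7, Uma:5.
The smallest farness is 5, for Uma, so Uma has the highest closeness.

Uma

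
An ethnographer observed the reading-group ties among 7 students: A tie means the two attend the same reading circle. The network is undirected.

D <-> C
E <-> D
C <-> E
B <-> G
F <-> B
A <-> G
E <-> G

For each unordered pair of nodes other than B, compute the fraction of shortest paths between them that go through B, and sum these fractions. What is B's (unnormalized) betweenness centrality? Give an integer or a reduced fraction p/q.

5

Pairs whose geodesics pass through B — C–F: 1; F–G: 1; F–A: 1; F–E: 1; F–D: 1.
All other pairs contribute 0.
Summing the contributions gives betweenness(B) = 5.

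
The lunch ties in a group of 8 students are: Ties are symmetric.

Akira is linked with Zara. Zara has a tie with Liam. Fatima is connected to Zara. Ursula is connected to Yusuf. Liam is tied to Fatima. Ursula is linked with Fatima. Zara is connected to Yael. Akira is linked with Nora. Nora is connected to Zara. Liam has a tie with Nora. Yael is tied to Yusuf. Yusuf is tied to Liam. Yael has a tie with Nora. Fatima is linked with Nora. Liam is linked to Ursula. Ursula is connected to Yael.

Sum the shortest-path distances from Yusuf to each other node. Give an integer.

12

Distances from Yusuf: Akira:3, Fatima:2, Liam:1, Nora:2, Ursula:1, Yael:1, Zara:2.
Sum = 3 + 2 + 1 + 2 + 1 + 1 + 2 = 12.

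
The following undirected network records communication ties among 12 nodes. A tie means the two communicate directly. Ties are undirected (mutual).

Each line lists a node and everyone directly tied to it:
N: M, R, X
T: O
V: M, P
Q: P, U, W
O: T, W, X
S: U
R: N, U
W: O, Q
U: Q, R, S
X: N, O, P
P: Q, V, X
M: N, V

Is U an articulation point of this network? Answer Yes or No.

Yes

Removing U leaves {M, N, O, P, Q, R, T, V, W, and X} with no path to {S}, so the network splits into 2 components. U is a cut vertex.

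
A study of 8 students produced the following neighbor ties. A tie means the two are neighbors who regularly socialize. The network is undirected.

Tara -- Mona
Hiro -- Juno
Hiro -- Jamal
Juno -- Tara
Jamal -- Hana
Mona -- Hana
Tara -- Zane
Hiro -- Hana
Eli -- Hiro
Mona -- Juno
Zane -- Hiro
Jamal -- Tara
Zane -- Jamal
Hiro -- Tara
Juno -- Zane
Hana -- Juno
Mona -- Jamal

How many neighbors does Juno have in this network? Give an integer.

5

Juno is directly tied to Hana, Hiro, Mona, Tara, and Zane. That is 5 neighbors, so the degree of Juno is 5.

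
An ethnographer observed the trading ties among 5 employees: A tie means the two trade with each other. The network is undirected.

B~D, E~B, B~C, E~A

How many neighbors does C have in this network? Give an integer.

C is directly tied to B. That is 1 neighbor, so the degree of C is 1.

1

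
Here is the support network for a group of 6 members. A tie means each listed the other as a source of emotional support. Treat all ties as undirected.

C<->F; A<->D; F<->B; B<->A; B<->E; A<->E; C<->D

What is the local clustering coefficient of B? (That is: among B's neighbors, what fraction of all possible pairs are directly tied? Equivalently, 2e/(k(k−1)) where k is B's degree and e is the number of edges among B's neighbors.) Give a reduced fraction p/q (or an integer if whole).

B's neighbors: A, E, and F (k = 3).
Possible neighbor pairs: C(3,2) = 3. Edges among them: A–E → e = 1.
Clustering(B) = 1/3.

1/3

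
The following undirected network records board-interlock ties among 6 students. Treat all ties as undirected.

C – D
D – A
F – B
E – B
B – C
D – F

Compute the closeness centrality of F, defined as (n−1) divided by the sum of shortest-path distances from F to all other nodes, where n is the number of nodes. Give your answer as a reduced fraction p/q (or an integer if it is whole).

5/8

Distances from F: A:2, B:1, C:2, D:1, E:2. Sum = 8.
n = 6, so closeness = 5/8.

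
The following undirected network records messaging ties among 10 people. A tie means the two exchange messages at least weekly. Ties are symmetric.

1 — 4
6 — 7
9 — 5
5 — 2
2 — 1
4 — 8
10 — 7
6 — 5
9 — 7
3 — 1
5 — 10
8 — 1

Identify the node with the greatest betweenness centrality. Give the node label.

5

Unnormalized betweenness of each node: 1:20, 2:20, 3:0, 4:0, 5:43/2, 6:2, 7:3/2, 8:0, 9:2, 10:2.
5 has the largest value, 43/2, making it the main broker — the node through which the most shortest paths run.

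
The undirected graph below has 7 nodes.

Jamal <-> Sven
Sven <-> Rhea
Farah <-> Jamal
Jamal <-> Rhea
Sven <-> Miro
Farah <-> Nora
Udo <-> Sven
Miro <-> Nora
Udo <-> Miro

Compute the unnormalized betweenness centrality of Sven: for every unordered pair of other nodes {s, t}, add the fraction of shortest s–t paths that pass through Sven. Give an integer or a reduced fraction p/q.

Pairs whose geodesics pass through Sven — Rhea–Udo: 1; Rhea–Miro: 1; Rhea–Nora: 1/2; Udo–Farah: 1/2; Udo–Jamal: 1; Miro–Jamal: 1.
All other pairs contribute 0.
Summing the contributions gives betweenness(Sven) = 5.

5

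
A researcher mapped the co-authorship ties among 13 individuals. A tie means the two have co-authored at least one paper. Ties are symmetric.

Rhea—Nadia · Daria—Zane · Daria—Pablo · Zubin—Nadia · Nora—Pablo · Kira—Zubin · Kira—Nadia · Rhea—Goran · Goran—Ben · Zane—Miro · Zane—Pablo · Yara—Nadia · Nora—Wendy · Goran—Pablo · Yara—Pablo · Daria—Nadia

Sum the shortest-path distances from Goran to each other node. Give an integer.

25

Distances from Goran: Ben:1, Daria:2, Kira:3, Miro:3, Nadia:2, Nora:2, Pablo:1, Rhea:1, Wendy:3, Yara:2, Zane:2, Zubin:3.
Sum = 1 + 2 + 3 + 3 + 2 + 2 + 1 + 1 + 3 + 2 + 2 + 3 = 25.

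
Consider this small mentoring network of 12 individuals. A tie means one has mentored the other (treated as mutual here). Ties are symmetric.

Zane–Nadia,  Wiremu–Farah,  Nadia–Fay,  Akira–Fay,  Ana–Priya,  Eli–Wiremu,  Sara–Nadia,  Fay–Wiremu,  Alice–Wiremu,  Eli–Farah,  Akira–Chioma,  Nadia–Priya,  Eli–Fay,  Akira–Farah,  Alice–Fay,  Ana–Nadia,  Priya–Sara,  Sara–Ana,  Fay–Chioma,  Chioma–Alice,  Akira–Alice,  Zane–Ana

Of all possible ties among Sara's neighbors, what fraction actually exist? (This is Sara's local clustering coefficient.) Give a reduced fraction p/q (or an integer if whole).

Sara's neighbors: Ana, Nadia, and Priya (k = 3).
Possible neighbor pairs: C(3,2) = 3. Edges among them: Ana–Nadia, Ana–Priya, Nadia–Priya → e = 3.
Clustering(Sara) = 3/3 = 1.

1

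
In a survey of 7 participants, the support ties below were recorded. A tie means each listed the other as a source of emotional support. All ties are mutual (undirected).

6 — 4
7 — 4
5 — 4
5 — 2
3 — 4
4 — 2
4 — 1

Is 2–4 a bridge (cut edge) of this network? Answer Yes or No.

Even without that edge, 2 still reaches 4 via 2 – 5 – 4, so the network stays connected. Not a bridge.

No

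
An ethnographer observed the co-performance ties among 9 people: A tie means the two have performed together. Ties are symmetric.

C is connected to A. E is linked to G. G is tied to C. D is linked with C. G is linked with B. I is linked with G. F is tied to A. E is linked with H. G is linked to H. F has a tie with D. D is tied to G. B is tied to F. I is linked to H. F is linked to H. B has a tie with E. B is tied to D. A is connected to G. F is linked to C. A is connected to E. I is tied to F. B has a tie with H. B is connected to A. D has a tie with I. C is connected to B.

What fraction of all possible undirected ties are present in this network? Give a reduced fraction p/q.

There are 24 edges and 9 nodes, so the maximum possible is C(9,2) = 36.
Density = 24/36 = 2/3.

2/3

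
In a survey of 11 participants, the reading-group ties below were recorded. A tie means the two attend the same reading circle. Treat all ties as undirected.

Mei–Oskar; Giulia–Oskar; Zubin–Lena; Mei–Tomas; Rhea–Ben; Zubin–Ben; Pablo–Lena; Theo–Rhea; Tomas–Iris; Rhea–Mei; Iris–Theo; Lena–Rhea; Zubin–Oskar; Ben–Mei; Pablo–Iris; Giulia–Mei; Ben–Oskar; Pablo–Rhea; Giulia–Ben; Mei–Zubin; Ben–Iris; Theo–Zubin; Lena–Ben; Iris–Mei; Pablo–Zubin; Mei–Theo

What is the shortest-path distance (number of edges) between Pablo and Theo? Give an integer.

One shortest route is Pablo – Zubin – Theo, which uses 2 edges, and Pablo and Theo are not directly tied, so nothing shorter exists. So d(Pablo,Theo) = 2.

2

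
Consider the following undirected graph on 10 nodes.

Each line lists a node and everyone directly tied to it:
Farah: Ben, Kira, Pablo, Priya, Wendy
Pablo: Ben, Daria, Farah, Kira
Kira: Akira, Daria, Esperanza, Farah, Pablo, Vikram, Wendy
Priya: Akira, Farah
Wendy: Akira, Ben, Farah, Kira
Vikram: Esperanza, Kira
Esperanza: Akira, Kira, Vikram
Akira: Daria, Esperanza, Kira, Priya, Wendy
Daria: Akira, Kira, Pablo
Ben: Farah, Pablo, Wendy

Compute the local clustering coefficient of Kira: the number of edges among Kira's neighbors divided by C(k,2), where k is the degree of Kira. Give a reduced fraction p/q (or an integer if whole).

Kira's neighbors: Akira, Daria, Esperanza, Farah, Pablo, Vikram, and Wendy (k = 7).
Possible neighbor pairs: C(7,2) = 21. Edges among them: Akira–Daria, Akira–Esperanza, Akira–Wendy, Daria–Pablo, Esperanza–Vikram, Farah–Pablo, Farah–Wendy → e = 7.
Clustering(Kira) = 7/21 = 1/3.

1/3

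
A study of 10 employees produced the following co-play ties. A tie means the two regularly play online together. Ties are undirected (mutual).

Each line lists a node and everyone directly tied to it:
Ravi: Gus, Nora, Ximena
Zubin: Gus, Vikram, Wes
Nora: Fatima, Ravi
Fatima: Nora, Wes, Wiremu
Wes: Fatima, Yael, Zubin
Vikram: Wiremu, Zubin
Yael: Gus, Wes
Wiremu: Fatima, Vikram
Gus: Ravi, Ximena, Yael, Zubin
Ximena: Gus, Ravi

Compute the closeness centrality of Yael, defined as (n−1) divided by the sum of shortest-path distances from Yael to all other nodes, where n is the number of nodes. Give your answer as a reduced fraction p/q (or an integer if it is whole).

Distances from Yael: Fatima:2, Gus:1, Nora:3, Ravi:2, Vikram:3, Wes:1, Wiremu:3, Ximena:2, Zubin:2. Sum = 19.
n = 10, so closeness = 9/19.

9/19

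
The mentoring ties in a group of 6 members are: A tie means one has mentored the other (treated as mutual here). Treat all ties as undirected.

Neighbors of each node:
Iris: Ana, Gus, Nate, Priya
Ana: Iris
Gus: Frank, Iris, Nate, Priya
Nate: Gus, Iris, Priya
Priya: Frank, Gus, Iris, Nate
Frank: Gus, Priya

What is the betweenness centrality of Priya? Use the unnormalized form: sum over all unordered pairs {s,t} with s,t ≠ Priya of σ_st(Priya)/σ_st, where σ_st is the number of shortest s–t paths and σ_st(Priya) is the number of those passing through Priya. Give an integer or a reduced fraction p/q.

3/2

Pairs whose geodesics pass through Priya — Frank–Nate: 1/2; Frank–Iris: 1/2; Frank–Ana: 1/2.
All other pairs contribute 0.
Summing the contributions gives betweenness(Priya) = 3/2.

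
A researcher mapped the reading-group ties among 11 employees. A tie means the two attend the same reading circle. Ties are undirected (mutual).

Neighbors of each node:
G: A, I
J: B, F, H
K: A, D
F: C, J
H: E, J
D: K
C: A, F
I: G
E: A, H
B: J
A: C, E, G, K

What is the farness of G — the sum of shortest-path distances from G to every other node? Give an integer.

Distances from G: A:1, B:5, C:2, D:3, E:2, F:3, H:3, I:1, J:4, K:2.
Sum = 1 + 5 + 2 + 3 + 2 + 3 + 3 + 1 + 4 + 2 = 26.

26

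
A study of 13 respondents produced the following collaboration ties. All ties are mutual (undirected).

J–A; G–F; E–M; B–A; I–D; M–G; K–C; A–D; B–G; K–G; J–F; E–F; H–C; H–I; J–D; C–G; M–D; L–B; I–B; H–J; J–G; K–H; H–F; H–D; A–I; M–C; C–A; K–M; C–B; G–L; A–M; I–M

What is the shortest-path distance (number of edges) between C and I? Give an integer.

One shortest route is C – A – I, which uses 2 edges, and C and I are not directly tied, so nothing shorter exists. So d(C,I) = 2.

2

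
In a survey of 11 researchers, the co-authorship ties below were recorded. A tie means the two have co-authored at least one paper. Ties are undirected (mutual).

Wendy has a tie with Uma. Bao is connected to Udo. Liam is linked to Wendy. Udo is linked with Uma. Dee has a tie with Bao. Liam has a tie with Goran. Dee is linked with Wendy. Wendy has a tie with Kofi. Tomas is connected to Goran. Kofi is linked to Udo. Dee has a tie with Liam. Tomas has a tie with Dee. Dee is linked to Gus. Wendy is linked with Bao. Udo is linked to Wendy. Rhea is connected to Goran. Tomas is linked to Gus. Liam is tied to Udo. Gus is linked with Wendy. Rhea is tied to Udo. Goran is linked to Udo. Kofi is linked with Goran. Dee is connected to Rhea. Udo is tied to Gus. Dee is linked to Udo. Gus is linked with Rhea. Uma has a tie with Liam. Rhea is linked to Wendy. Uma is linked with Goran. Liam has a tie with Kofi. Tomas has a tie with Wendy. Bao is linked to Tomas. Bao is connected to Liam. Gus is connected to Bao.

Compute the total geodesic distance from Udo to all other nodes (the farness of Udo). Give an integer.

11

Distances from Udo: Bao:1, Dee:1, Goran:1, Gus:1, Kofi:1, Liam:1, Rhea:1, Tomas:2, Uma:1, Wendy:1.
Sum = 1 + 1 + 1 + 1 + 1 + 1 + 1 + 2 + 1 + 1 = 11.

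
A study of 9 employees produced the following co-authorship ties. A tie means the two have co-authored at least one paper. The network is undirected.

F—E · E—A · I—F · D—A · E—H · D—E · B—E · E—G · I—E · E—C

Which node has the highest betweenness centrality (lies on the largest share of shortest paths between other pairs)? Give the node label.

Unnormalized betweenness of each node: A:0, B:0, C:0, D:0, E:26, F:0, G:0, H:0, I:0.
E has the largest value, 26, making it the main broker — the node through which the most shortest paths run.

E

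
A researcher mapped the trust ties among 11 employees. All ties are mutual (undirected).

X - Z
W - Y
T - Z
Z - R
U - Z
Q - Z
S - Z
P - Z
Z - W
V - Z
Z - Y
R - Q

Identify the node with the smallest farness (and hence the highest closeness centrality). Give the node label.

Z

Farness (sum of distances to all others) for each node — P:19, Q:18, R:18, S:19, T:19, U:19, V:19, W:18, X:19, Y:18, Z:10.
The smallest farness is 10, for Z, so Z has the highest closeness.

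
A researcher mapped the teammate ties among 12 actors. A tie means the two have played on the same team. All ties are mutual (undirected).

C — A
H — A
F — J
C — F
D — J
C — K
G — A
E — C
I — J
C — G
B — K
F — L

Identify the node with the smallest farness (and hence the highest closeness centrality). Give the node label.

C

Farness (sum of distances to all others) for each node — A:26, B:37, C:19, D:37, E:29, F:21, G:27, H:36, I:37, J:27, K:27, L:31.
The smallest farness is 19, for C, so C has the highest closeness.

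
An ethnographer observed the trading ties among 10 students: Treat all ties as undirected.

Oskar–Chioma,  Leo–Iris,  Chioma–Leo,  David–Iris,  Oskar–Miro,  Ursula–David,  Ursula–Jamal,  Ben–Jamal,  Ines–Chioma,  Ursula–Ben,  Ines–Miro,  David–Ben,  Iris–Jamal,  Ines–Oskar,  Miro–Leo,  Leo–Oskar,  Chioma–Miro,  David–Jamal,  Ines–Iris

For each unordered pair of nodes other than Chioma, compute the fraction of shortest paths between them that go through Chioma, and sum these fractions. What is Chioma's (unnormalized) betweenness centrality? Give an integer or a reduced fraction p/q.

Pairs whose geodesics pass through Chioma — Leo–Ines: 1/4.
All other pairs contribute 0.
Summing the contributions gives betweenness(Chioma) = 1/4.

1/4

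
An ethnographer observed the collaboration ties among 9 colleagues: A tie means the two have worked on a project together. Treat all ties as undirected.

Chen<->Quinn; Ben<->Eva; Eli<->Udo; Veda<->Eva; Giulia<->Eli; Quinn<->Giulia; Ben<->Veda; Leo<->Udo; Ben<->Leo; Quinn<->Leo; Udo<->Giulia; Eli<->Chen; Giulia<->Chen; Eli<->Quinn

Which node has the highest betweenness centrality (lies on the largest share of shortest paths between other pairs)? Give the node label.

Unnormalized betweenness of each node: Ben:12, Chen:0, Eli:5/6, Eva:0, Giulia:5/6, Leo:46/3, Quinn:8, Udo:4, Veda:0.
Leo has the largest value, 46/3, making it the main broker — the node through which the most shortest paths run.

Leo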